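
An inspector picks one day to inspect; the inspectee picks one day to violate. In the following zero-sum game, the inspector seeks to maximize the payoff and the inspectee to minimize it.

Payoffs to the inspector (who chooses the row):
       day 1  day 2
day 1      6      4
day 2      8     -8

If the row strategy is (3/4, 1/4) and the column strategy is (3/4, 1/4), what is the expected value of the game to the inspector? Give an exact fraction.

Against (3/4, 1/4), each row's expected payoff is day 1: 11/2; day 2: 4.
Taking the (3/4, 1/4)-weighted average: (3/4)·(11/2) + (1/4)·(4) = 41/8.

41/8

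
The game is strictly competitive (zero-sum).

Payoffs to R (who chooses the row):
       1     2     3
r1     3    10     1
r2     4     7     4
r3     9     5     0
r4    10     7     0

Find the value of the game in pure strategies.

Row minima: 1, 4, 0, 0 → R's maximin is 4.
Column maxima: 10, 10, 4 → C's minimax is 4.
They coincide at (r2, 3), so the value is 4.

4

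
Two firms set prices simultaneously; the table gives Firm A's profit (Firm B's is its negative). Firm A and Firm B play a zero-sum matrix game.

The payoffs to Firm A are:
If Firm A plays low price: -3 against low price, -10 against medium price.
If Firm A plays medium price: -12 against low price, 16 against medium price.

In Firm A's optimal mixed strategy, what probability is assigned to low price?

4/5

Row minima are -10 and -12, so Firm A's maximin is -10; column maxima are -3 and 16, so Firm B's minimax is -3. These differ, so the equilibrium is in mixed strategies.
Let Firm A play low price with probability p. Firm B is indifferent when −3p − 12(1−p) = −10p + 16(1−p), giving p = 4/5.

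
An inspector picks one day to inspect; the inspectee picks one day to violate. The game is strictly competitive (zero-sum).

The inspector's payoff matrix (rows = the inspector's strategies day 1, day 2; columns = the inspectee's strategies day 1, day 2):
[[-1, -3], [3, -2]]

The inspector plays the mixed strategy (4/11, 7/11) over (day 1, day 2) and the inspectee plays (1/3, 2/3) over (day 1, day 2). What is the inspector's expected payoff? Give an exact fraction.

-35/33

Against (1/3, 2/3), each row's expected payoff is day 1: -7/3; day 2: -1/3.
Taking the (4/11, 7/11)-weighted average: (4/11)·(-7/3) + (7/11)·(-1/3) = -35/33.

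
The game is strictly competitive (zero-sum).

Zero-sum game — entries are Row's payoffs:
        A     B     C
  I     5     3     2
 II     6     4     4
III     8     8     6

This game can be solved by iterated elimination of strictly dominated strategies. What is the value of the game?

Column A is strictly dominated by C for Column (2<5, 4<6, 6<8); eliminate A.
Row I is strictly dominated by row II (4>3, 4>2); eliminate I.
Row II is strictly dominated by row III (8>4, 6>4); eliminate II.
Column B is strictly dominated by C for Column (6<8); eliminate B.
Only (III, C) remains, with payoff 6.

6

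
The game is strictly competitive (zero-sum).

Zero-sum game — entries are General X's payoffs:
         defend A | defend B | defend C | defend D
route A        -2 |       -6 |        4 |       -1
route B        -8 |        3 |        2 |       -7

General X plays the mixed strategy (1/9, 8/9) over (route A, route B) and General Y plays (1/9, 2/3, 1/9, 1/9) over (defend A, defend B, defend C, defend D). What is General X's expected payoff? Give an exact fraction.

5/81

Against (1/9, 2/3, 1/9, 1/9), each row's expected payoff is route A: -35/9; route B: 5/9.
Taking the (1/9, 8/9)-weighted average: (1/9)·(-35/9) + (8/9)·(5/9) = 5/81.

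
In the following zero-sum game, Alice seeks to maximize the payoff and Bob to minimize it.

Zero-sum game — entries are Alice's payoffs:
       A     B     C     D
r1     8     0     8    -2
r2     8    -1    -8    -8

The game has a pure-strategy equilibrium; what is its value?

Row minima: -2, -8 → Alice's maximin is -2.
Column maxima: 8, 0, 8, -2 → Bob's minimax is -2.
They coincide at (r1, D), so the value is -2.

-2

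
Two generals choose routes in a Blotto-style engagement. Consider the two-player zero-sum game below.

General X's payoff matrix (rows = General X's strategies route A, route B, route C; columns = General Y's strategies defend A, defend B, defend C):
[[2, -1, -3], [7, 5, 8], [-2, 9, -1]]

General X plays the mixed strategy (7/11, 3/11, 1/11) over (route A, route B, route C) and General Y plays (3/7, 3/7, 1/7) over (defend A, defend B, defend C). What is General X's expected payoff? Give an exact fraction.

Against (3/7, 3/7, 1/7), each row's expected payoff is route A: 0; route B: 44/7; route C: 20/7.
Taking the (7/11, 3/11, 1/11)-weighted average: (7/11)·(0) + (3/11)·(44/7) + (1/11)·(20/7) = 152/77.

152/77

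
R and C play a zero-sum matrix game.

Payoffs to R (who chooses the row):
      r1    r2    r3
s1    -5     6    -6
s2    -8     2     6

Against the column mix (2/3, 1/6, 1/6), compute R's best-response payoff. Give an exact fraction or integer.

-10/3

s1: (-5)·(2/3) + (6)·(1/6) + (-6)·(1/6) = -10/3.
s2: (-8)·(2/3) + (2)·(1/6) + (6)·(1/6) = -4.
The best pure response is s1 with expected payoff -10/3.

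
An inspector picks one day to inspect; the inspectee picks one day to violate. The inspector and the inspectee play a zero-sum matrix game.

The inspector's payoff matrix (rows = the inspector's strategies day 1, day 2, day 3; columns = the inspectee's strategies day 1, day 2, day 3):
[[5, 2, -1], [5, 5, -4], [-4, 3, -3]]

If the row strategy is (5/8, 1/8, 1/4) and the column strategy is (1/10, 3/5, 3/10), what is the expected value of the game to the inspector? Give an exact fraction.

103/80

Against (1/10, 3/5, 3/10), each row's expected payoff is day 1: 7/5; day 2: 23/10; day 3: 1/2.
Taking the (5/8, 1/8, 1/4)-weighted average: (5/8)·(7/5) + (1/8)·(23/10) + (1/4)·(1/2) = 103/80.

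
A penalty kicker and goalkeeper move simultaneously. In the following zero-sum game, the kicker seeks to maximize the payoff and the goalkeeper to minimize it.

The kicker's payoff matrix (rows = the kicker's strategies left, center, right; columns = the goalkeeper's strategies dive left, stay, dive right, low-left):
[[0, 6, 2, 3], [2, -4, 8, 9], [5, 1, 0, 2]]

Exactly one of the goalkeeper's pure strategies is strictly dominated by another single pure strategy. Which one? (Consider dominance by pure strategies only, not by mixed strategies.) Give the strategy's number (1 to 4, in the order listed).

The goalkeeper prefers columns that give the kicker less. Compare low-left with dive right: 2 < 3, 8 < 9, 0 < 2.
So dive right strictly dominates low-left for the goalkeeper; low-left is strictly dominated.

4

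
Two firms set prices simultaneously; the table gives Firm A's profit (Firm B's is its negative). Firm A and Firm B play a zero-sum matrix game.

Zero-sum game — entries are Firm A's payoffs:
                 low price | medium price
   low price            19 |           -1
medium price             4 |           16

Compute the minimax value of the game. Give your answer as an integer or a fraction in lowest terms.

Row minima are -1 and 4, so Firm A's maximin is 4; column maxima are 19 and 16, so Firm B's minimax is 16. These differ, so the equilibrium is in mixed strategies.
Let Firm A play low price with probability p. Firm B is indifferent when 19p + 4(1−p) = −p + 16(1−p), giving p = 3/8.
Let Firm B play low price with probability q. Firm A is indifferent when 19q − (1−q) = 4q + 16(1−q), giving q = 17/32.
The value is 19·(17/32) + (-1)·(15/32) = 77/8.

77/8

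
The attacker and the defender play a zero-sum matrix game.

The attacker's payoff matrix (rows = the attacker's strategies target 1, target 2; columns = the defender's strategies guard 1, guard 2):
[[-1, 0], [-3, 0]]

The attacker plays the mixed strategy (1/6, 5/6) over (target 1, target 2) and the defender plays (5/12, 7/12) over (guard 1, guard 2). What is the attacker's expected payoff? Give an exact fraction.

-10/9

Against (5/12, 7/12), each row's expected payoff is target 1: -5/12; target 2: -5/4.
Taking the (1/6, 5/6)-weighted average: (1/6)·(-5/12) + (5/6)·(-5/4) = -10/9.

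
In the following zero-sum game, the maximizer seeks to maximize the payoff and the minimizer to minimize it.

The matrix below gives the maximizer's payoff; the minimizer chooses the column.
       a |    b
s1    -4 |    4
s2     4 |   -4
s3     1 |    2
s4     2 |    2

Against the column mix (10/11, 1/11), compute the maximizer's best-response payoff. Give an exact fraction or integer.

36/11

s1: (-4)·(10/11) + (4)·(1/11) = -36/11.
s2: (4)·(10/11) + (-4)·(1/11) = 36/11.
s3: (1)·(10/11) + (2)·(1/11) = 12/11.
s4: (2)·(10/11) + (2)·(1/11) = 2.
The best pure response is s2 with expected payoff 36/11.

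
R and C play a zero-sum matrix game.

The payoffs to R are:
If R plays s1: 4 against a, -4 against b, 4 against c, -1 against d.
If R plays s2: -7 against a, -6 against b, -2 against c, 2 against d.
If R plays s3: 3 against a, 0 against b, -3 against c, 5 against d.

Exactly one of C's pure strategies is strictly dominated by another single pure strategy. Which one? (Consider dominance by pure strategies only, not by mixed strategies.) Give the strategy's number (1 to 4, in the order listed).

C prefers columns that give R less. Compare d with b: -4 < -1, -6 < 2, 0 < 5.
So b strictly dominates d for C; d is strictly dominated.

4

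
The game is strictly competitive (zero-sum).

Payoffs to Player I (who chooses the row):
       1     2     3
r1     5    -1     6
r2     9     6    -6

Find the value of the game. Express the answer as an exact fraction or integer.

Column 1 is strictly dominated by 2 for Player II (it gives Player I more in every row).
The remaining 2×2 game on (r1, r2) × (2, 3) has no saddle point. Let Player I play r1 with probability p; indifference gives −p + 6(1−p) = 6p − 6(1−p), so p = 12/19.
Similarly Player II's optimal q on 2 is 12/19, and the value is -1·(12/19) + (6)·(7/19) = 30/19.

30/19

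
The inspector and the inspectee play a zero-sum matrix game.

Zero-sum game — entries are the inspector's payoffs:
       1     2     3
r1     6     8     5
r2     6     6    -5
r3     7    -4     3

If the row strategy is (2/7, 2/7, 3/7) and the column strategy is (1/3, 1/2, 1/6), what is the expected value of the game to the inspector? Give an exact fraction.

7/2

Against (1/3, 1/2, 1/6), each row's expected payoff is r1: 41/6; r2: 25/6; r3: 5/6.
Taking the (2/7, 2/7, 3/7)-weighted average: (2/7)·(41/6) + (2/7)·(25/6) + (3/7)·(5/6) = 7/2.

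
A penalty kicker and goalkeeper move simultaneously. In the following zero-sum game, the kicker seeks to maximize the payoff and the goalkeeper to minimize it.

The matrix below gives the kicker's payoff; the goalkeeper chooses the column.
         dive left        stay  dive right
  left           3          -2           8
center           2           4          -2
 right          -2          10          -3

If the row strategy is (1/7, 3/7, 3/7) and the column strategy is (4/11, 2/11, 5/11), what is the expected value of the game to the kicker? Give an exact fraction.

Against (4/11, 2/11, 5/11), each row's expected payoff is left: 48/11; center: 6/11; right: -3/11.
Taking the (1/7, 3/7, 3/7)-weighted average: (1/7)·(48/11) + (3/7)·(6/11) + (3/7)·(-3/11) = 57/77.

57/77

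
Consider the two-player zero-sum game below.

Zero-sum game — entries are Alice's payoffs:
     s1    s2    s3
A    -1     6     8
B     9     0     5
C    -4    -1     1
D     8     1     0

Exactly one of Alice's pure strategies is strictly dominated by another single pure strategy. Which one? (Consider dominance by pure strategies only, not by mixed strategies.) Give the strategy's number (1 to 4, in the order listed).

3

Compare C with A: -1 > -4, 6 > -1, 8 > 1.
So A strictly dominates C for Alice; C is strictly dominated.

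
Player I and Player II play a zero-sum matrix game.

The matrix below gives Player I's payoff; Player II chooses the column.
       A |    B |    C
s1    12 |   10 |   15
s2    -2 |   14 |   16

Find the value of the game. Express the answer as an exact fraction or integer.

Column C is strictly dominated by B for Player II (it gives Player I more in every row).
The remaining 2×2 game on (s1, s2) × (A, B) has no saddle point. Let Player I play s1 with probability p; indifference gives 12p − 2(1−p) = 10p + 14(1−p), so p = 8/9.
Similarly Player II's optimal q on A is 2/9, and the value is 12·(2/9) + (10)·(7/9) = 94/9.

94/9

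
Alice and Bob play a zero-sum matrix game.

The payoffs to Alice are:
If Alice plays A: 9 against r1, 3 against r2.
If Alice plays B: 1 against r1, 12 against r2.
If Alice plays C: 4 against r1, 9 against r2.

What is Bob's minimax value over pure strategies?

9

The worst case (largest entry) in each column is r1: 9, r2: 12.
The best (smallest) of these is 9.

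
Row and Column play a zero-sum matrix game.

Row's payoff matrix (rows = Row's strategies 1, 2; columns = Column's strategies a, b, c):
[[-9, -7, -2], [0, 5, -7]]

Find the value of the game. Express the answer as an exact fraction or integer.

-9/2

Column b is strictly dominated by a for Column (it gives Row more in every row).
The remaining 2×2 game on (1, 2) × (a, c) has no saddle point. Let Row play 1 with probability p; indifference gives −9p = −2p − 7(1−p), so p = 1/2.
Similarly Column's optimal q on a is 5/14, and the value is -9·(5/14) + (-2)·(9/14) = -9/2.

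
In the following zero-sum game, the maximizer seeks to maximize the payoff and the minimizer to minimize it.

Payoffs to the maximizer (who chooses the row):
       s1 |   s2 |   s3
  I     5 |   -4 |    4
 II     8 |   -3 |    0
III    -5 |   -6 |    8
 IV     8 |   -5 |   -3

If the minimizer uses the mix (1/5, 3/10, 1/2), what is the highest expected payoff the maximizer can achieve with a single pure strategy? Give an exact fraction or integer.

9/5

I: (5)·(1/5) + (-4)·(3/10) + (4)·(1/2) = 9/5.
II: (8)·(1/5) + (-3)·(3/10) + (0)·(1/2) = 7/10.
III: (-5)·(1/5) + (-6)·(3/10) + (8)·(1/2) = 6/5.
IV: (8)·(1/5) + (-5)·(3/10) + (-3)·(1/2) = -7/5.
The best pure response is I with expected payoff 9/5.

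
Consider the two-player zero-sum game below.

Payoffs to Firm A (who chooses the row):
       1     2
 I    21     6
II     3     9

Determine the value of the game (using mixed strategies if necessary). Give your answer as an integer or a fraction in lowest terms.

Row minima are 6 and 3, so Firm A's maximin is 6; column maxima are 21 and 9, so Firm B's minimax is 9. These differ, so the equilibrium is in mixed strategies.
Let Firm A play I with probability p. Firm B is indifferent when 21p + 3(1−p) = 6p + 9(1−p), giving p = 2/7.
Let Firm B play 1 with probability q. Firm A is indifferent when 21q + 6(1−q) = 3q + 9(1−q), giving q = 1/7.
The value is 21·(1/7) + (6)·(6/7) = 57/7.

57/7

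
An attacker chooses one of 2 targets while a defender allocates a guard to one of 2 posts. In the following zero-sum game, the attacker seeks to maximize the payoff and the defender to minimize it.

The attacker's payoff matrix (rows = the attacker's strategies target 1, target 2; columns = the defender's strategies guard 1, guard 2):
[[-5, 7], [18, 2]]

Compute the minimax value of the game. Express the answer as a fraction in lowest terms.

34/7

Row minima are -5 and 2, so the attacker's maximin is 2; column maxima are 18 and 7, so the defender's minimax is 7. These differ, so the equilibrium is in mixed strategies.
Let the attacker play target 1 with probability p. The defender is indifferent when −5p + 18(1−p) = 7p + 2(1−p), giving p = 4/7.
Let the defender play guard 1 with probability q. The attacker is indifferent when −5q + 7(1−q) = 18q + 2(1−q), giving q = 5/28.
The value is -5·(5/28) + (7)·(23/28) = 34/7.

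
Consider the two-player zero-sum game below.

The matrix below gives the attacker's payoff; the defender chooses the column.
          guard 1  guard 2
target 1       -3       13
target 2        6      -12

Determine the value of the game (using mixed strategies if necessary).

21/17

Row minima are -3 and -12, so the attacker's maximin is -3; column maxima are 6 and 13, so the defender's minimax is 6. These differ, so the equilibrium is in mixed strategies.
Let the attacker play target 1 with probability p. The defender is indifferent when −3p + 6(1−p) = 13p − 12(1−p), giving p = 9/17.
Let the defender play guard 1 with probability q. The attacker is indifferent when −3q + 13(1−q) = 6q − 12(1−q), giving q = 25/34.
The value is -3·(25/34) + (13)·(9/34) = 21/17.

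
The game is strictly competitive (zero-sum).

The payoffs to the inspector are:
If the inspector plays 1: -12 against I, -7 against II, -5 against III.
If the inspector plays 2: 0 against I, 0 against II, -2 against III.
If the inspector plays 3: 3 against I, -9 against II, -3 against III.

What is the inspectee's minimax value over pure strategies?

-2

The worst case (largest entry) in each column is I: 3, II: 0, III: -2.
The best (smallest) of these is -2.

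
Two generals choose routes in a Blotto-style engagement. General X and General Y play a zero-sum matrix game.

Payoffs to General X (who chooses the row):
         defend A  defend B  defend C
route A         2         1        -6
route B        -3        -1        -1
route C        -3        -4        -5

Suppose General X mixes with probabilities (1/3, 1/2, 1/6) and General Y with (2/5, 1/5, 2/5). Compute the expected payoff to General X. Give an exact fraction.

-61/30

Against (2/5, 1/5, 2/5), each row's expected payoff is route A: -7/5; route B: -9/5; route C: -4.
Taking the (1/3, 1/2, 1/6)-weighted average: (1/3)·(-7/5) + (1/2)·(-9/5) + (1/6)·(-4) = -61/30.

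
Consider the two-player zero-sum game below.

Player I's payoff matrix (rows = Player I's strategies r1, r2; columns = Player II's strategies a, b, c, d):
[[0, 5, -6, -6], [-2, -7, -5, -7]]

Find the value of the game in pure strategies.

-6

Row minima: -6, -7 → Player I's maximin is -6.
Column maxima: 0, 5, -5, -6 → Player II's minimax is -6.
They coincide at (r1, d), so the value is -6.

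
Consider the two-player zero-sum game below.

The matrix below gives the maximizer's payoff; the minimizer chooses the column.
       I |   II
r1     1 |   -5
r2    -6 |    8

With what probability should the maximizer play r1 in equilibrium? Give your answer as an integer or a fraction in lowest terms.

Row minima are -5 and -6, so the maximizer's maximin is -5; column maxima are 1 and 8, so the minimizer's minimax is 1. These differ, so the equilibrium is in mixed strategies.
Let the maximizer play r1 with probability p. The minimizer is indifferent when p − 6(1−p) = −5p + 8(1−p), giving p = 7/10.

7/10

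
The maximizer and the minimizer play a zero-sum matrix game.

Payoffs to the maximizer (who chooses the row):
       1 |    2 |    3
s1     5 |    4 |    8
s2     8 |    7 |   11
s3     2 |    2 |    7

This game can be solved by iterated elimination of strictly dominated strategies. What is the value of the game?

Column 3 is strictly dominated by 1 for the minimizer (5<8, 8<11, 2<7); eliminate 3.
Row s1 is strictly dominated by row s2 (8>5, 7>4); eliminate s1.
Row s3 is strictly dominated by row s2 (8>2, 7>2); eliminate s3.
Column 1 is strictly dominated by 2 for the minimizer (7<8); eliminate 1.
Only (s2, 2) remains, with payoff 7.

7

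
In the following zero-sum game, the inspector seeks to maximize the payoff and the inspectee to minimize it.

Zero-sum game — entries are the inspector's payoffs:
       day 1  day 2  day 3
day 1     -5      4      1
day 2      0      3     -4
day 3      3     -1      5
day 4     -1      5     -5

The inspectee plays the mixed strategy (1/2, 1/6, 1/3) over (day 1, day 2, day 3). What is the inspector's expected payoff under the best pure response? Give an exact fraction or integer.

3

day 1: (-5)·(1/2) + (4)·(1/6) + (1)·(1/3) = -3/2.
day 2: (0)·(1/2) + (3)·(1/6) + (-4)·(1/3) = -5/6.
day 3: (3)·(1/2) + (-1)·(1/6) + (5)·(1/3) = 3.
day 4: (-1)·(1/2) + (5)·(1/6) + (-5)·(1/3) = -4/3.
The best pure response is day 3 with expected payoff 3.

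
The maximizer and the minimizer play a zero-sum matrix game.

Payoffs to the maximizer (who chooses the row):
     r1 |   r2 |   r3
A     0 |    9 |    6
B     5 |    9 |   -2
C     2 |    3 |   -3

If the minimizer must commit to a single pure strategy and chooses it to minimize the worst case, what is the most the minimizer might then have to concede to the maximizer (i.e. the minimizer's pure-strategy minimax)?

5

The worst case (largest entry) in each column is r1: 5, r2: 9, r3: 6.
The best (smallest) of these is 5.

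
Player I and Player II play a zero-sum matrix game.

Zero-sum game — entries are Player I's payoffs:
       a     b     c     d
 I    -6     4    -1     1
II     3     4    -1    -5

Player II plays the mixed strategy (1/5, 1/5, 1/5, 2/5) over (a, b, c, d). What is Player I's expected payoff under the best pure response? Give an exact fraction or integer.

-1/5

I: (-6)·(1/5) + (4)·(1/5) + (-1)·(1/5) + (1)·(2/5) = -1/5.
II: (3)·(1/5) + (4)·(1/5) + (-1)·(1/5) + (-5)·(2/5) = -4/5.
The best pure response is I with expected payoff -1/5.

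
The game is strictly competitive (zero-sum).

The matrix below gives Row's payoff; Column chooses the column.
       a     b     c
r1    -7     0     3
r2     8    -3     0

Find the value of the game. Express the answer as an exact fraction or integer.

Column c is strictly dominated by b for Column (it gives Row more in every row).
The remaining 2×2 game on (r1, r2) × (a, b) has no saddle point. Let Row play r1 with probability p; indifference gives −7p + 8(1−p) = −3(1−p), so p = 11/18.
Similarly Column's optimal q on a is 1/6, and the value is -7·(1/6) + (0)·(5/6) = -7/6.

-7/6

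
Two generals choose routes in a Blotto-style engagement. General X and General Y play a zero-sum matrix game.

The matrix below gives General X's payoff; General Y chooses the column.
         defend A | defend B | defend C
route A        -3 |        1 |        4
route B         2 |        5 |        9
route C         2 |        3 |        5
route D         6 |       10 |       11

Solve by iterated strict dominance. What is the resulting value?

6

Column defend C is strictly dominated by defend A for General Y (-3<4, 2<9, 2<5, 6<11); eliminate defend C.
Row route A is strictly dominated by row route B (2>-3, 5>1); eliminate route A.
Column defend B is strictly dominated by defend A for General Y (2<5, 2<3, 6<10); eliminate defend B.
Row route B is strictly dominated by row route D (6>2); eliminate route B.
Row route C is strictly dominated by row route D (6>2); eliminate route C.
Only (route D, defend A) remains, with payoff 6.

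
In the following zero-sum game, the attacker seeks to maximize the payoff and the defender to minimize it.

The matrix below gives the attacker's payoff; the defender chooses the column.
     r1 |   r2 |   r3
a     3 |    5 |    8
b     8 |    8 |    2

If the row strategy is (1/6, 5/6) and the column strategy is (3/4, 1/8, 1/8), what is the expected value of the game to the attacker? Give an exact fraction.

107/16

Against (3/4, 1/8, 1/8), each row's expected payoff is a: 31/8; b: 29/4.
Taking the (1/6, 5/6)-weighted average: (1/6)·(31/8) + (5/6)·(29/4) = 107/16.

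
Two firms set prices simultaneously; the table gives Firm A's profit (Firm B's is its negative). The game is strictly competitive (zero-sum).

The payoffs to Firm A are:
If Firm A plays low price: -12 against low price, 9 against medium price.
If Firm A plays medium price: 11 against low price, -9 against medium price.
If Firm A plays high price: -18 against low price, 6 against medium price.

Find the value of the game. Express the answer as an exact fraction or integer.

Row high price is strictly dominated by row low price, so Firm A never plays it.
The remaining 2×2 game on (low price, medium price) × (low price, medium price) has no saddle point. Let Firm A play low price with probability p; indifference gives −12p + 11(1−p) = 9p − 9(1−p), so p = 20/41.
Similarly Firm B's optimal q on low price is 18/41, and the value is -12·(18/41) + (9)·(23/41) = -9/41.

-9/41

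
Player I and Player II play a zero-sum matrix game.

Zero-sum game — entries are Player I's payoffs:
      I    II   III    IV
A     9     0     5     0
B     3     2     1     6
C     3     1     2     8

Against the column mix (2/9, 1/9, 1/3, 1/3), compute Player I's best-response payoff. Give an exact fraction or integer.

A: (9)·(2/9) + (0)·(1/9) + (5)·(1/3) + (0)·(1/3) = 11/3.
B: (3)·(2/9) + (2)·(1/9) + (1)·(1/3) + (6)·(1/3) = 29/9.
C: (3)·(2/9) + (1)·(1/9) + (2)·(1/3) + (8)·(1/3) = 37/9.
The best pure response is C with expected payoff 37/9.

37/9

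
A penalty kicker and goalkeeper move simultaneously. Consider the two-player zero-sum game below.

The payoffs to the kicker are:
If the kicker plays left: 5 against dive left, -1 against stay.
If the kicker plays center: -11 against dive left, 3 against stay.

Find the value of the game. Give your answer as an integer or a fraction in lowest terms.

Row minima are -1 and -11, so the kicker's maximin is -1; column maxima are 5 and 3, so the goalkeeper's minimax is 3. These differ, so the equilibrium is in mixed strategies.
Let the kicker play left with probability p. The goalkeeper is indifferent when 5p − 11(1−p) = −p + 3(1−p), giving p = 7/10.
Let the goalkeeper play dive left with probability q. The kicker is indifferent when 5q − (1−q) = −11q + 3(1−q), giving q = 1/5.
The value is 5·(1/5) + (-1)·(4/5) = 1/5.

1/5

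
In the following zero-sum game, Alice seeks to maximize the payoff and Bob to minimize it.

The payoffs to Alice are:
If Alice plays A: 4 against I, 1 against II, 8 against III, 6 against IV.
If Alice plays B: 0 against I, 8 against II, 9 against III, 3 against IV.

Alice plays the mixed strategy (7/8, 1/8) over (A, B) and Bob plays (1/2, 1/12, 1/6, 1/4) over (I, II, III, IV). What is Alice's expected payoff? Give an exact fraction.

Against (1/2, 1/12, 1/6, 1/4), each row's expected payoff is A: 59/12; B: 35/12.
Taking the (7/8, 1/8)-weighted average: (7/8)·(59/12) + (1/8)·(35/12) = 14/3.

14/3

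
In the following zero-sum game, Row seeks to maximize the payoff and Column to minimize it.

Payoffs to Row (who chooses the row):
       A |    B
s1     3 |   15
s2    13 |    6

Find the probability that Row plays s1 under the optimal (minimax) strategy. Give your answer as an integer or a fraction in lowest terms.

7/19

Row minima are 3 and 6, so Row's maximin is 6; column maxima are 13 and 15, so Column's minimax is 13. These differ, so the equilibrium is in mixed strategies.
Let Row play s1 with probability p. Column is indifferent when 3p + 13(1−p) = 15p + 6(1−p), giving p = 7/19.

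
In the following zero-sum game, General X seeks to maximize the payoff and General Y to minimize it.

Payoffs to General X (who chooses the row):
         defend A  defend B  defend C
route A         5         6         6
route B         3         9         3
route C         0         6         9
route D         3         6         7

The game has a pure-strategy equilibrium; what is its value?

Row minima: 5, 3, 0, 3 → General X's maximin is 5.
Column maxima: 5, 9, 9 → General Y's minimax is 5.
They coincide at (route A, defend A), so the value is 5.

5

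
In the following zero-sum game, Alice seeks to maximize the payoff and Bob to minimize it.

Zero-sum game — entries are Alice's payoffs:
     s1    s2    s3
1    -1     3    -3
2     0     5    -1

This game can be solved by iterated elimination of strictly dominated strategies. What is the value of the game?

Row 1 is strictly dominated by row 2 (0>-1, 5>3, -1>-3); eliminate 1.
Column s1 is strictly dominated by s3 for Bob (-1<0); eliminate s1.
Column s2 is strictly dominated by s3 for Bob (-1<5); eliminate s2.
Only (2, s3) remains, with payoff -1.

-1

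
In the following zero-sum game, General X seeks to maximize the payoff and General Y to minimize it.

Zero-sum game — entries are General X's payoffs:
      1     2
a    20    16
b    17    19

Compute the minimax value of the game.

18

Row minima are 16 and 17, so General X's maximin is 17; column maxima are 20 and 19, so General Y's minimax is 19. These differ, so the equilibrium is in mixed strategies.
Let General X play a with probability p. General Y is indifferent when 20p + 17(1−p) = 16p + 19(1−p), giving p = 1/3.
Let General Y play 1 with probability q. General X is indifferent when 20q + 16(1−q) = 17q + 19(1−q), giving q = 1/2.
The value is 20·(1/2) + (16)·(1/2) = 18.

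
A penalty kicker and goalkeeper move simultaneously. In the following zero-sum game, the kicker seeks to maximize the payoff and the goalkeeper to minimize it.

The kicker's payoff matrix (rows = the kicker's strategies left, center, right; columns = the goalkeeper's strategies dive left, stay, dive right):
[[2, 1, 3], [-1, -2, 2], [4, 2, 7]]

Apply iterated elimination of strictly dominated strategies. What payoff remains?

Column dive left is strictly dominated by stay for the goalkeeper (1<2, -2<-1, 2<4); eliminate dive left.
Column dive right is strictly dominated by stay for the goalkeeper (1<3, -2<2, 2<7); eliminate dive right.
Row center is strictly dominated by row left (1>-2); eliminate center.
Row left is strictly dominated by row right (2>1); eliminate left.
Only (right, stay) remains, with payoff 2.

2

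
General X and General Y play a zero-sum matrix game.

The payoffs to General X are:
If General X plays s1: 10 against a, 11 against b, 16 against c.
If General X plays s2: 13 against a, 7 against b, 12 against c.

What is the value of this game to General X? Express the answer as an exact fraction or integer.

Column c is strictly dominated by b for General Y (it gives General X more in every row).
The remaining 2×2 game on (s1, s2) × (a, b) has no saddle point. Let General X play s1 with probability p; indifference gives 10p + 13(1−p) = 11p + 7(1−p), so p = 6/7.
Similarly General Y's optimal q on a is 4/7, and the value is 10·(4/7) + (11)·(3/7) = 73/7.

73/7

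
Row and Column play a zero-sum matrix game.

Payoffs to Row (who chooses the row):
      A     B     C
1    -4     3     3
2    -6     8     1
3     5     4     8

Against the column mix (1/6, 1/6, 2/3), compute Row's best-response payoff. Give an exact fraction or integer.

41/6

1: (-4)·(1/6) + (3)·(1/6) + (3)·(2/3) = 11/6.
2: (-6)·(1/6) + (8)·(1/6) + (1)·(2/3) = 1.
3: (5)·(1/6) + (4)·(1/6) + (8)·(2/3) = 41/6.
The best pure response is 3 with expected payoff 41/6.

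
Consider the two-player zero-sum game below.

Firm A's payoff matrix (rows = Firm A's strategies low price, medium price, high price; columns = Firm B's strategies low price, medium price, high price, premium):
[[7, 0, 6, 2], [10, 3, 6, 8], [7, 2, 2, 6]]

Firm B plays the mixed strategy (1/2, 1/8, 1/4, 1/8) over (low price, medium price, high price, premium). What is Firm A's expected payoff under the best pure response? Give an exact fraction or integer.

63/8

low price: (7)·(1/2) + (0)·(1/8) + (6)·(1/4) + (2)·(1/8) = 21/4.
medium price: (10)·(1/2) + (3)·(1/8) + (6)·(1/4) + (8)·(1/8) = 63/8.
high price: (7)·(1/2) + (2)·(1/8) + (2)·(1/4) + (6)·(1/8) = 5.
The best pure response is medium price with expected payoff 63/8.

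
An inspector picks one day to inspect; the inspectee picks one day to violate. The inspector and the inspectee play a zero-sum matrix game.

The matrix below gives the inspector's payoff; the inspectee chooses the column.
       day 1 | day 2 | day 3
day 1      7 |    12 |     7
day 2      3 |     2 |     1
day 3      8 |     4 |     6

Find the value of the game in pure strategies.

7

Row minima: 7, 1, 4 → the inspector's maximin is 7.
Column maxima: 8, 12, 7 → the inspectee's minimax is 7.
They coincide at (day 1, day 3), so the value is 7.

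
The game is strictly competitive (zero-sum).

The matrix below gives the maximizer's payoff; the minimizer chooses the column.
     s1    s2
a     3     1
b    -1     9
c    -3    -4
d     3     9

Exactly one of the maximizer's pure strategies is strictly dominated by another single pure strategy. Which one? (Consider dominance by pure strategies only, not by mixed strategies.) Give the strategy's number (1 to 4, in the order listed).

Compare c with a: 3 > -3, 1 > -4.
So a strictly dominates c for the maximizer; c is strictly dominated.

3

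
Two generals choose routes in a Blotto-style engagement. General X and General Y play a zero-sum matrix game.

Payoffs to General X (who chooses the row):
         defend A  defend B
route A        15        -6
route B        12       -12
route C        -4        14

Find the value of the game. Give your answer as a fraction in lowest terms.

Row route B is strictly dominated by row route A, so General X never plays it.
The remaining 2×2 game on (route A, route C) × (defend A, defend B) has no saddle point. Let General X play route A with probability p; indifference gives 15p − 4(1−p) = −6p + 14(1−p), so p = 6/13.
Similarly General Y's optimal q on defend A is 20/39, and the value is 15·(20/39) + (-6)·(19/39) = 62/13.

62/13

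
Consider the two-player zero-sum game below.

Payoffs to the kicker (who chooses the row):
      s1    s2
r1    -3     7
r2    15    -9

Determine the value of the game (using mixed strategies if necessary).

39/17

Row minima are -3 and -9, so the kicker's maximin is -3; column maxima are 15 and 7, so the goalkeeper's minimax is 7. These differ, so the equilibrium is in mixed strategies.
Let the kicker play r1 with probability p. The goalkeeper is indifferent when −3p + 15(1−p) = 7p − 9(1−p), giving p = 12/17.
Let the goalkeeper play s1 with probability q. The kicker is indifferent when −3q + 7(1−q) = 15q − 9(1−q), giving q = 8/17.
The value is -3·(8/17) + (7)·(9/17) = 39/17.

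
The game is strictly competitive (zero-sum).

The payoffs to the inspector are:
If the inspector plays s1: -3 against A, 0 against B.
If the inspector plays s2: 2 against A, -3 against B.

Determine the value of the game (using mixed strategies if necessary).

Row minima are -3 and -3, so the inspector's maximin is -3; column maxima are 2 and 0, so the inspectee's minimax is 0. These differ, so the equilibrium is in mixed strategies.
Let the inspector play s1 with probability p. The inspectee is indifferent when −3p + 2(1−p) = −3(1−p), giving p = 5/8.
Let the inspectee play A with probability q. The inspector is indifferent when −3q = 2q − 3(1−q), giving q = 3/8.
The value is -3·(3/8) + (0)·(5/8) = -9/8.

-9/8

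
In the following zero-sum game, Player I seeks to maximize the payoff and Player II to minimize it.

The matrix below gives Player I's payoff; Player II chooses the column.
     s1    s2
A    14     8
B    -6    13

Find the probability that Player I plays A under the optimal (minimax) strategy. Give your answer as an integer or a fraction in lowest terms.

19/25

Row minima are 8 and -6, so Player I's maximin is 8; column maxima are 14 and 13, so Player II's minimax is 13. These differ, so the equilibrium is in mixed strategies.
Let Player I play A with probability p. Player II is indifferent when 14p − 6(1−p) = 8p + 13(1−p), giving p = 19/25.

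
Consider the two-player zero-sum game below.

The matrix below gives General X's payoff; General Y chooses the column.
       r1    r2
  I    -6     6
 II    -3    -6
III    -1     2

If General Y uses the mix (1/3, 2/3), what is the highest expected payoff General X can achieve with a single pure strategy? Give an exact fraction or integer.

I: (-6)·(1/3) + (6)·(2/3) = 2.
II: (-3)·(1/3) + (-6)·(2/3) = -5.
III: (-1)·(1/3) + (2)·(2/3) = 1.
The best pure response is I with expected payoff 2.

2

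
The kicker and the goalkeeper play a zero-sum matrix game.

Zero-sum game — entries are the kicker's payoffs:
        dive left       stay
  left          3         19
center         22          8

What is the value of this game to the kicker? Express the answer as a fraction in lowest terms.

Row minima are 3 and 8, so the kicker's maximin is 8; column maxima are 22 and 19, so the goalkeeper's minimax is 19. These differ, so the equilibrium is in mixed strategies.
Let the kicker play left with probability p. The goalkeeper is indifferent when 3p + 22(1−p) = 19p + 8(1−p), giving p = 7/15.
Let the goalkeeper play dive left with probability q. The kicker is indifferent when 3q + 19(1−q) = 22q + 8(1−q), giving q = 11/30.
The value is 3·(11/30) + (19)·(19/30) = 197/15.

197/15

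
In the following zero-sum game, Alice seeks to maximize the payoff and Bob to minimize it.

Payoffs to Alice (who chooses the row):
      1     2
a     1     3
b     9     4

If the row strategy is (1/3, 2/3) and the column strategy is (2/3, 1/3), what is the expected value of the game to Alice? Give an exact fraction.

49/9

Against (2/3, 1/3), each row's expected payoff is a: 5/3; b: 22/3.
Taking the (1/3, 2/3)-weighted average: (1/3)·(5/3) + (2/3)·(22/3) = 49/9.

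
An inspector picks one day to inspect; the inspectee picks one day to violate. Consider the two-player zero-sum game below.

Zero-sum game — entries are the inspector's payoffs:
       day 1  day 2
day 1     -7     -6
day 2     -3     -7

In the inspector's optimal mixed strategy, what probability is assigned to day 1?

4/5

Row minima are -7 and -7, so the inspector's maximin is -7; column maxima are -3 and -6, so the inspectee's minimax is -6. These differ, so the equilibrium is in mixed strategies.
Let the inspector play day 1 with probability p. The inspectee is indifferent when −7p − 3(1−p) = −6p − 7(1−p), giving p = 4/5.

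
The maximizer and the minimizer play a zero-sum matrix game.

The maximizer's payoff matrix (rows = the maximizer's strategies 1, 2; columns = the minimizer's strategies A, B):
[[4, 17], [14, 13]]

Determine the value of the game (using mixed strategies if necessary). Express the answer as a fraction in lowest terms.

93/7

Row minima are 4 and 13, so the maximizer's maximin is 13; column maxima are 14 and 17, so the minimizer's minimax is 14. These differ, so the equilibrium is in mixed strategies.
Let the maximizer play 1 with probability p. The minimizer is indifferent when 4p + 14(1−p) = 17p + 13(1−p), giving p = 1/14.
Let the minimizer play A with probability q. The maximizer is indifferent when 4q + 17(1−q) = 14q + 13(1−q), giving q = 2/7.
The value is 4·(2/7) + (17)·(5/7) = 93/7.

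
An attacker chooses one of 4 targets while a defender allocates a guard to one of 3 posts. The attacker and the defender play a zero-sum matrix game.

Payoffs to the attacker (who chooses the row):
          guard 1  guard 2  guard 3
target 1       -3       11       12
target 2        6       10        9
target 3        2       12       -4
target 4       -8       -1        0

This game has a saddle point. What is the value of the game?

Row minima: -3, 6, -4, -8 → the attacker's maximin is 6.
Column maxima: 6, 12, 12 → the defender's minimax is 6.
They coincide at (target 2, guard 1), so the value is 6.

6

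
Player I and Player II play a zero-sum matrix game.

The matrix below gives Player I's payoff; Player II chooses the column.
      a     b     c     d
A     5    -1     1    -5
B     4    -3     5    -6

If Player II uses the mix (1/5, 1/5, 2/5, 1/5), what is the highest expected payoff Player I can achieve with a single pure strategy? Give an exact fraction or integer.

A: (5)·(1/5) + (-1)·(1/5) + (1)·(2/5) + (-5)·(1/5) = 1/5.
B: (4)·(1/5) + (-3)·(1/5) + (5)·(2/5) + (-6)·(1/5) = 1.
The best pure response is B with expected payoff 1.

1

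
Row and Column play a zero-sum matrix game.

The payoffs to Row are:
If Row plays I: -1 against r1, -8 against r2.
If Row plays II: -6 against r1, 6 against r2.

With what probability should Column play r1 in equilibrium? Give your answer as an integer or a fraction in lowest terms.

Row minima are -8 and -6, so Row's maximin is -6; column maxima are -1 and 6, so Column's minimax is -1. These differ, so the equilibrium is in mixed strategies.
Let Column play r1 with probability q. Row is indifferent when −q − 8(1−q) = −6q + 6(1−q), giving q = 14/19.

14/19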